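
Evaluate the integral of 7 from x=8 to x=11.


The integral of a constant k over [a, b] equals k * (b - a).
integral from 8 to 11 of 7 dx
= 7 * (11 - 8)
= 7 * 3
= 21

21


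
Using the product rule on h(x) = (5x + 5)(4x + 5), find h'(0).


Let u(x) = 5x + 5 and v(x) = 4x + 5
u'(x) = 5
v'(x) = 4
Product rule: h'(x) = u'(x)*v(x) + u(x)*v'(x)
= 5 * (4x + 5) + (5x + 5) * 4
At x = 0:
u(0) = 5 * 0 + 5 = 5
v(0) = 4 * 0 + 5 = 5
h'(0) = 5 * 5 + 5 * 4
= 25 + 20
= 45

45


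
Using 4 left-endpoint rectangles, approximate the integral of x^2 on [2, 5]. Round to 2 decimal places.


Left Riemann sum uses left endpoints of each subinterval.
Interval: [2, 5], n = 4
dx = (5 - 2) / 4 = 3/4
Left endpoints: [2, 11/4, 7/2, 17/4]
f values: [4, 121/16, 49/4, 289/16]
Sum = dx * (sum of f values)
= 3/4 * 335/8
= 1005/32 ≈ 31.41

31.41


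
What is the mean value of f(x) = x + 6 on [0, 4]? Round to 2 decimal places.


Average value = 1/(b-a) * integral from a to b of f(x) dx
First compute the integral of x + 6:
F(x) = (1/2)x^2 + 6x
F(4) = 1/2 * 16 + 6 * 4 = 32
F(0) = 1/2 * 0 + 6 * 0 = 0
Integral = 32 - 0 = 32
Average = 32 / (4 - 0) = 32 / 4
= 8 = 8.00

8.00


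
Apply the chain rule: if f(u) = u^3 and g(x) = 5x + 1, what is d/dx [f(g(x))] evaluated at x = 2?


Using the chain rule: (f(g(x)))' = f'(g(x)) * g'(x)
First, find g(2):
g(2) = 5 * 2 + 1 = 11
Next, f'(u) = 3u^2
And g'(x) = 5
So f'(g(2)) * g'(2)
= 3 * 11^2 * 5
= 3 * 121 * 5
= 1815

1815


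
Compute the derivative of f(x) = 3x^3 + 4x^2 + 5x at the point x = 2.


Differentiate f(x) = 3x^3 + 4x^2 + 5x term by term:
f'(x) = 9x^2 + 8x + 5
Substitute x = 2:
f'(2) = 9 * 2^2 + 8 * 2 + 5
= 36 + 16 + 5
= 57

57


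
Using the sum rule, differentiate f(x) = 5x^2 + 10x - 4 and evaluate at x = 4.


Differentiate term by term using power and sum rules:
f(x) = 5x^2 + 10x - 4
f'(x) = 10x + 10
Substitute x = 4:
f'(4) = 10 * 4 + 10
= 40 + 10
= 50

50


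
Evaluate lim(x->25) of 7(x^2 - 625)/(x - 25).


Direct substitution gives 0/0, so we factor the numerator.
Factor: 7(x^2 - 625) = 7 * (x - 25)(x + 25)
Cancel the common factor (x - 25):
7(x^2 - 625)/(x - 25) = 7 * (x + 25)
Now substitute x = 25:
= 7 * (25 + 25) = 350

350


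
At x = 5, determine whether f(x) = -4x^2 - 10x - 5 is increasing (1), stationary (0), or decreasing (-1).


Compute f'(x) to determine behavior:
f'(x) = -8x - 10
f'(5) = -8 * 5 - 10
= -40 - 10
= -50
Since f'(5) < 0, the function is decreasing (-1)

-1


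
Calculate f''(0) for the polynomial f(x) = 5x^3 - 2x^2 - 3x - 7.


First derivative:
f'(x) = 15x^2 - 4x - 3
Second derivative:
f''(x) = 30x - 4
Substitute x = 0:
f''(0) = 30 * 0 - 4
= 0 - 4
= -4

-4


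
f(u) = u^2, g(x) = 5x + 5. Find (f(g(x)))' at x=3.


Using the chain rule: (f(g(x)))' = f'(g(x)) * g'(x)
First, find g(3):
g(3) = 5 * 3 + 5 = 20
Next, f'(u) = 2u
And g'(x) = 5
So f'(g(3)) * g'(3)
= 2 * 20 * 5
= 200

200


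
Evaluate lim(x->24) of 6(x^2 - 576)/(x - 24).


Direct substitution gives 0/0, so we factor the numerator.
Factor: 6(x^2 - 576) = 6 * (x - 24)(x + 24)
Cancel the common factor (x - 24):
6(x^2 - 576)/(x - 24) = 6 * (x + 24)
Now substitute x = 24:
= 6 * (24 + 24) = 288

288


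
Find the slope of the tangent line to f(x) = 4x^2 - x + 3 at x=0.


The slope of the tangent line equals f'(x) at the point.
f(x) = 4x^2 - x + 3
f'(x) = 8x - 1
At x = 0:
f'(0) = 8 * 0 - 1
= 0 - 1
= -1

-1


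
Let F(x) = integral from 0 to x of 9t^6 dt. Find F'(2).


By the Fundamental Theorem of Calculus (Part 1):
If F(x) = integral from 0 to x of f(t) dt, then F'(x) = f(x)
Here f(t) = 9t^6
So F'(x) = 9x^6
Evaluate at x = 2:
F'(2) = 9 * 2^6
= 9 * 64
= 576

576


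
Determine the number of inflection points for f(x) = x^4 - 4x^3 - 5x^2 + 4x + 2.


Inflection points occur where f''(x) = 0 and concavity changes.
f(x) = x^4 - 4x^3 - 5x^2 + 4x + 2
f'(x) = 4x^3 - 12x^2 - 10x + 4
f''(x) = 12x^2 - 24x - 10
This is a quadratic in x. Use the discriminant to count real roots.
Discriminant = (-24)^2 - 4 * 12 * (-10)
= 576 - (-480)
= 1056
Since discriminant > 0, f''(x) = 0 has 2 distinct real solutions.
A quadratic with two distinct real roots changes sign at each root, so concavity changes at both.
Number of inflection points: 2

2


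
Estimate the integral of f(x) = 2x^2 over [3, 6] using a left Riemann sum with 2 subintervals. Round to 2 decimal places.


Left Riemann sum uses left endpoints of each subinterval.
Interval: [3, 6], n = 2
dx = (6 - 3) / 2 = 3/2
Left endpoints: [3, 9/2]
f values: [18, 81/2]
Sum = dx * (sum of f values)
= 3/2 * 117/2
= 351/4 = 87.75

87.75


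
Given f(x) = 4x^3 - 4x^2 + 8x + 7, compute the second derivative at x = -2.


First derivative:
f'(x) = 12x^2 - 8x + 8
Second derivative:
f''(x) = 24x - 8
Substitute x = -2:
f''(-2) = 24 * (-2) - 8
= -48 - 8
= -56

-56


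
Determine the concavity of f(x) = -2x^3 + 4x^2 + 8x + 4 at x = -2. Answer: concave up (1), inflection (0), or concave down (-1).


Concavity is determined by the sign of f''(x).
f(x) = -2x^3 + 4x^2 + 8x + 4
f'(x) = -6x^2 + 8x + 8
f''(x) = -12x + 8
f''(-2) = -12 * (-2) + 8
= 24 + 8
= 32
Since f''(-2) > 0, the function is concave up (1)

1


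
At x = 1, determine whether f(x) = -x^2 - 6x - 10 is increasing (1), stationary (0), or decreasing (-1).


Compute f'(x) to determine behavior:
f'(x) = -2x - 6
f'(1) = -2 * 1 - 6
= -2 - 6
= -8
Since f'(1) < 0, the function is decreasing (-1)

-1


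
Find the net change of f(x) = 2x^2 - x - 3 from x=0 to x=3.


Net change = f(b) - f(a)
f(x) = 2x^2 - x - 3
Compute f(3):
f(3) = 2 * 3^2 - 1 * 3 - 3
= 18 - 3 - 3
= 12
Compute f(0):
f(0) = 2 * 0^2 - 1 * 0 - 3
= 0 + 0 - 3
= -3
Net change = 12 - (-3) = 15

15


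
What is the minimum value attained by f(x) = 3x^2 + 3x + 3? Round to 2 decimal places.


For a quadratic f(x) = ax^2 + bx + c with a > 0, the minimum is at the vertex.
Vertex x-coordinate: x = -b/(2a)
x = -(3) / (2 * 3)
x = -3/6 = -1/2
Substitute back to find the minimum value:
f(-1/2) = 3 * (-1/2)^2 + 3 * (-1/2) + 3
= 3/4 - 3/2 + 3
= 9/4 = 2.25

2.25


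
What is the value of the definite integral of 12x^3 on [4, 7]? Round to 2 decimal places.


Find the antiderivative of 12x^3:
F(x) = 12/4 * x^4
Apply the Fundamental Theorem of Calculus:
F(7) - F(4)
= 12/4 * 7^4 - 12/4 * 4^4
= 12/4 * (2401 - 256)
= 12/4 * 2145
= 6435 = 6435.00

6435.00


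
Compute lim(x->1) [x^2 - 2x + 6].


Since polynomials are continuous, we use direct substitution.
lim(x->1) of x^2 - 2x + 6
= 1 * 1^2 - 2 * 1 + 6
= 1 - 2 + 6
= 5

5


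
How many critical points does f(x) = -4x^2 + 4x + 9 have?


Find where f'(x) = 0:
f'(x) = -8x + 4
Set f'(x) = 0:
-8x + 4 = 0
x = -4 / (-8) = 1/2
This is a linear equation in x, so there is exactly one solution.
Number of critical points: 1

1


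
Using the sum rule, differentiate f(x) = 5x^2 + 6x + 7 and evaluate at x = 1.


Differentiate term by term using power and sum rules:
f(x) = 5x^2 + 6x + 7
f'(x) = 10x + 6
Substitute x = 1:
f'(1) = 10 * 1 + 6
= 10 + 6
= 16

16


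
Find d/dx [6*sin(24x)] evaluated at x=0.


Apply the chain rule to differentiate 6*sin(24x):
d/dx [6*sin(24x)]
= 6 * cos(24x) * d/dx(24x)
= 6 * 24 * cos(24x)
= 144 * cos(24x)
Evaluate at x = 0:
= 144 * cos(0)
= 144 * 1
= 144

144


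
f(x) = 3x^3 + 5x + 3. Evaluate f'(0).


Differentiate f(x) = 3x^3 + 5x + 3 term by term:
f'(x) = 9x^2 + 5
Substitute x = 0:
f'(0) = 9 * 0^2 + 0 * 0 + 5
= 0 + 0 + 5
= 5

5


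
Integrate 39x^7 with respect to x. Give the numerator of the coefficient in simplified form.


Apply the power rule for integration:
integral of ax^n dx = a/(n+1) * x^(n+1) + C
integral of 39x^7 dx
= 39/8 * x^8 + C
The coefficient in lowest terms is 39/8, and its numerator is 39

39


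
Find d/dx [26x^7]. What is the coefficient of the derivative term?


We apply the power rule: d/dx [ax^n] = a*n * x^(n-1)
d/dx [26x^7]
= 26 * 7 * x^(7-1)
= 182x^6
The coefficient is 182

182


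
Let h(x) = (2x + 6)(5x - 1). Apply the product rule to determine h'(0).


Let u(x) = 2x + 6 and v(x) = 5x - 1
u'(x) = 2
v'(x) = 5
Product rule: h'(x) = u'(x)*v(x) + u(x)*v'(x)
= 2 * (5x - 1) + (2x + 6) * 5
At x = 0:
u(0) = 2 * 0 + 6 = 6
v(0) = 5 * 0 - 1 = -1
h'(0) = 2 * (-1) + 6 * 5
= -2 + 30
= 28

28


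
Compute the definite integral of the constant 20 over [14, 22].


The integral of a constant k over [a, b] equals k * (b - a).
integral from 14 to 22 of 20 dx
= 20 * (22 - 14)
= 20 * 8
= 160

160


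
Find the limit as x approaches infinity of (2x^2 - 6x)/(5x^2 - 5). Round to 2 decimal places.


For limits at infinity with equal-degree polynomials,
we compare leading coefficients.
Numerator leading term: 2x^2
Denominator leading term: 5x^2
Divide both by x^2:
lim = (2 - 6/x) / (5 - 5/x^2)
As x -> infinity, the 1/x and 1/x^2 terms vanish:
= 2/5 = 0.40

0.40


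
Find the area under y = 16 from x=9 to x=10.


The area under a constant function y = 16 is a rectangle.
Width = 10 - 9 = 1
Height = 16
Area = width * height
= 1 * 16
= 16

16


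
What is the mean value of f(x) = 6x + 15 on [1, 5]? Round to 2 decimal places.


Average value = 1/(b-a) * integral from a to b of f(x) dx
First compute the integral of 6x + 15:
F(x) = 3x^2 + 15x
F(5) = 3 * 25 + 15 * 5 = 150
F(1) = 3 * 1 + 15 * 1 = 18
Integral = 150 - 18 = 132
Average = 132 / (5 - 1) = 132 / 4
= 33 = 33.00

33.00


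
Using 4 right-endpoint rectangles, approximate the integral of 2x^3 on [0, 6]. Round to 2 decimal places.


Right Riemann sum uses right endpoints of each subinterval.
Interval: [0, 6], n = 4
dx = (6 - 0) / 4 = 3/2
Right endpoints: [3/2, 3, 9/2, 6]
f values: [27/4, 54, 729/4, 432]
Sum = dx * (sum of f values)
= 3/2 * 675
= 2025/2 = 1012.50

1012.50


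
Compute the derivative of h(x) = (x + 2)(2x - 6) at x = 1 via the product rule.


Let u(x) = x + 2 and v(x) = 2x - 6
u'(x) = 1
v'(x) = 2
Product rule: h'(x) = u'(x)*v(x) + u(x)*v'(x)
= 1 * (2x - 6) + (x + 2) * 2
At x = 1:
u(1) = 1 * 1 + 2 = 3
v(1) = 2 * 1 - 6 = -4
h'(1) = 1 * (-4) + 3 * 2
= -4 + 6
= 2

2


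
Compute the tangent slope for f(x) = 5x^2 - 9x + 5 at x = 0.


The slope of the tangent line equals f'(x) at the point.
f(x) = 5x^2 - 9x + 5
f'(x) = 10x - 9
At x = 0:
f'(0) = 10 * 0 - 9
= 0 - 9
= -9

-9


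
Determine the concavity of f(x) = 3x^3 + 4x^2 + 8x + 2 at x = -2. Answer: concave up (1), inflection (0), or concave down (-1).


Concavity is determined by the sign of f''(x).
f(x) = 3x^3 + 4x^2 + 8x + 2
f'(x) = 9x^2 + 8x + 8
f''(x) = 18x + 8
f''(-2) = 18 * (-2) + 8
= -36 + 8
= -28
Since f''(-2) < 0, the function is concave down (-1)

-1


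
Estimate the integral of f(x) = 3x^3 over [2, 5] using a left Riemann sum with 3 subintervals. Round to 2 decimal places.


Left Riemann sum uses left endpoints of each subinterval.
Interval: [2, 5], n = 3
dx = (5 - 2) / 3 = 1
Left endpoints: [2, 3, 4]
f values: [24, 81, 192]
Sum = dx * (sum of f values)
= 1 * 297
= 297 = 297.00

297.00


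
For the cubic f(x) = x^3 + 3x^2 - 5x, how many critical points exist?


Find where f'(x) = 0:
f(x) = x^3 + 3x^2 - 5x
f'(x) = 3x^2 + 6x - 5
This is a quadratic in x. Use the discriminant to count real roots.
Discriminant = (6)^2 - 4 * 3 * (-5)
= 36 - (-60)
= 96
Since discriminant > 0, f'(x) = 0 has 2 real solutions.
Number of critical points: 2

2


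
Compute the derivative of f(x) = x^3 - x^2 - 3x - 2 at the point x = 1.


Differentiate f(x) = x^3 - x^2 - 3x - 2 term by term:
f'(x) = 3x^2 - 2x - 3
Substitute x = 1:
f'(1) = 3 * 1^2 - 2 * 1 - 3
= 3 - 2 - 3
= -2

-2


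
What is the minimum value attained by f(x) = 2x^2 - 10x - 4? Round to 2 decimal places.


For a quadratic f(x) = ax^2 + bx + c with a > 0, the minimum is at the vertex.
Vertex x-coordinate: x = -b/(2a)
x = -(-10) / (2 * 2)
x = 10/4 = 5/2
Substitute back to find the minimum value:
f(5/2) = 2 * (5/2)^2 - 10 * (5/2) - 4
= 25/2 - 25 - 4
= -33/2 = -16.50

-16.50


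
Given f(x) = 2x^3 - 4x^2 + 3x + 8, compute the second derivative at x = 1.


First derivative:
f'(x) = 6x^2 - 8x + 3
Second derivative:
f''(x) = 12x - 8
Substitute x = 1:
f''(1) = 12 * 1 - 8
= 12 - 8
= 4

4


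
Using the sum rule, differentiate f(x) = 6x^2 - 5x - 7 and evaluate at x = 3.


Differentiate term by term using power and sum rules:
f(x) = 6x^2 - 5x - 7
f'(x) = 12x - 5
Substitute x = 3:
f'(3) = 12 * 3 - 5
= 36 - 5
= 31

31


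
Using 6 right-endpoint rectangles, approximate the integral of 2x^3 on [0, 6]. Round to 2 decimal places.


Right Riemann sum uses right endpoints of each subinterval.
Interval: [0, 6], n = 6
dx = (6 - 0) / 6 = 1
Right endpoints: [1, 2, 3, 4, 5, 6]
f values: [2, 16, 54, 128, 250, 432]
Sum = dx * (sum of f values)
= 1 * 882
= 882 = 882.00

882.00


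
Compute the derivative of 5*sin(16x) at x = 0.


Apply the chain rule to differentiate 5*sin(16x):
d/dx [5*sin(16x)]
= 5 * cos(16x) * d/dx(16x)
= 5 * 16 * cos(16x)
= 80 * cos(16x)
Evaluate at x = 0:
= 80 * cos(0)
= 80 * 1
= 80

80


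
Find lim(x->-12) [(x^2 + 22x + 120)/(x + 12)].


Direct substitution gives 0/0, so we factor the numerator.
Factor: (x^2 + 22x + 120) = (x + 12)(x + 10)
Cancel the common factor (x + 12):
(x^2 + 22x + 120)/(x + 12) = (x + 10)
Now substitute x = -12:
= (-12) - (-10) = -2

-2


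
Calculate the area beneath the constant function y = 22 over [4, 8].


The area under a constant function y = 22 is a rectangle.
Width = 8 - 4 = 4
Height = 22
Area = width * height
= 4 * 22
= 88

88


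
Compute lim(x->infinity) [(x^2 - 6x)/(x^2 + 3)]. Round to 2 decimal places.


For limits at infinity with equal-degree polynomials,
we compare leading coefficients.
Numerator leading term: x^2
Denominator leading term: x^2
Divide both by x^2:
lim = (1 - 6/x) / (1 + 3/x^2)
As x -> infinity, the 1/x and 1/x^2 terms vanish:
= 1/1 = 1 = 1.00

1.00


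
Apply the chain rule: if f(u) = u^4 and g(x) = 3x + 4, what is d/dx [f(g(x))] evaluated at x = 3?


Using the chain rule: (f(g(x)))' = f'(g(x)) * g'(x)
First, find g(3):
g(3) = 3 * 3 + 4 = 13
Next, f'(u) = 4u^3
And g'(x) = 3
So f'(g(3)) * g'(3)
= 4 * 13^3 * 3
= 4 * 2197 * 3
= 26364

26364


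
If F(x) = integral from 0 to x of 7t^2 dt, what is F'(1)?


By the Fundamental Theorem of Calculus (Part 1):
If F(x) = integral from 0 to x of f(t) dt, then F'(x) = f(x)
Here f(t) = 7t^2
So F'(x) = 7x^2
Evaluate at x = 1:
F'(1) = 7 * 1^2
= 7 * 1
= 7

7


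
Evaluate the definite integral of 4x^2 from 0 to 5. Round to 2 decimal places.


Find the antiderivative of 4x^2:
F(x) = 4/3 * x^3
Apply the Fundamental Theorem of Calculus:
F(5) - F(0)
= 4/3 * 5^3 - 4/3 * 0^3
= 4/3 * (125 - 0)
= 4/3 * 125
= 500/3 ≈ 166.67

166.67


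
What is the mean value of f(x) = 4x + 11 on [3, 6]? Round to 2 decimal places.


Average value = 1/(b-a) * integral from a to b of f(x) dx
First compute the integral of 4x + 11:
F(x) = 2x^2 + 11x
F(6) = 2 * 36 + 11 * 6 = 138
F(3) = 2 * 9 + 11 * 3 = 51
Integral = 138 - 51 = 87
Average = 87 / (6 - 3) = 87 / 3
= 29 = 29.00

29.00


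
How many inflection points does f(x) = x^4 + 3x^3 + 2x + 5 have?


Inflection points occur where f''(x) = 0 and concavity changes.
f(x) = x^4 + 3x^3 + 2x + 5
f'(x) = 4x^3 + 9x^2 + 2
f''(x) = 12x^2 + 18x
This is a quadratic in x. Use the discriminant to count real roots.
Discriminant = (18)^2 - 4 * 12 * 0
= 324 - 0
= 324
Since discriminant > 0, f''(x) = 0 has 2 distinct real solutions.
A quadratic with two distinct real roots changes sign at each root, so concavity changes at both.
Number of inflection points: 2

2


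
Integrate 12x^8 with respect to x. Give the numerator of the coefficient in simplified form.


Apply the power rule for integration:
integral of ax^n dx = a/(n+1) * x^(n+1) + C
integral of 12x^8 dx
= 12/9 * x^9 + C
= 4/3 * x^9 + C
The coefficient in lowest terms is 4/3, and its numerator is 4

4


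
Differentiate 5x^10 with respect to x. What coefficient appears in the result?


We apply the power rule: d/dx [ax^n] = a*n * x^(n-1)
d/dx [5x^10]
= 5 * 10 * x^(10-1)
= 50x^9
The coefficient is 50

50


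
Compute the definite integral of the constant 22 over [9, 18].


The integral of a constant k over [a, b] equals k * (b - a).
integral from 9 to 18 of 22 dx
= 22 * (18 - 9)
= 22 * 9
= 198

198


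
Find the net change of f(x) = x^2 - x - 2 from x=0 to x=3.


Net change = f(b) - f(a)
f(x) = x^2 - x - 2
Compute f(3):
f(3) = 1 * 3^2 - 1 * 3 - 2
= 9 - 3 - 2
= 4
Compute f(0):
f(0) = 1 * 0^2 - 1 * 0 - 2
= 0 + 0 - 2
= -2
Net change = 4 - (-2) = 6

6


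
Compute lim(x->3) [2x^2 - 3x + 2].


Since polynomials are continuous, we use direct substitution.
lim(x->3) of 2x^2 - 3x + 2
= 2 * 3^2 - 3 * 3 + 2
= 18 - 9 + 2
= 11

11


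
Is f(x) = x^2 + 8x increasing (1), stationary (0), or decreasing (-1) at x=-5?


Compute f'(x) to determine behavior:
f'(x) = 2x + 8
f'(-5) = 2 * (-5) + 8
= -10 + 8
= -2
Since f'(-5) < 0, the function is decreasing (-1)

-1


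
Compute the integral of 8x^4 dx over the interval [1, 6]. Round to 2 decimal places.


Find the antiderivative of 8x^4:
F(x) = 8/5 * x^5
Apply the Fundamental Theorem of Calculus:
F(6) - F(1)
= 8/5 * 6^5 - 8/5 * 1^5
= 8/5 * (7776 - 1)
= 8/5 * 7775
= 12440 = 12440.00

12440.00


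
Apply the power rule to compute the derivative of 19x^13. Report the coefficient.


We apply the power rule: d/dx [ax^n] = a*n * x^(n-1)
d/dx [19x^13]
= 19 * 13 * x^(13-1)
= 247x^12
The coefficient is 247

247


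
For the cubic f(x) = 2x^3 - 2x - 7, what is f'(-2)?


Differentiate f(x) = 2x^3 - 2x - 7 term by term:
f'(x) = 6x^2 - 2
Substitute x = -2:
f'(-2) = 6 * (-2)^2 + 0 * (-2) - 2
= 24 + 0 - 2
= 22

22


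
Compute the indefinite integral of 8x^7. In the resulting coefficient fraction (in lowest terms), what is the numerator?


Apply the power rule for integration:
integral of ax^n dx = a/(n+1) * x^(n+1) + C
integral of 8x^7 dx
= 8/8 * x^8 + C
= 1 * x^8 + C
The coefficient in lowest terms is 1 = 1/1, so its numerator is 1

1


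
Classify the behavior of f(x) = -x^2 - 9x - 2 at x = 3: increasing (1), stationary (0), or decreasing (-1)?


Compute f'(x) to determine behavior:
f'(x) = -2x - 9
f'(3) = -2 * 3 - 9
= -6 - 9
= -15
Since f'(3) < 0, the function is decreasing (-1)

-1


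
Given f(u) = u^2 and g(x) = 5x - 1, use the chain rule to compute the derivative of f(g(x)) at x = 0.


Using the chain rule: (f(g(x)))' = f'(g(x)) * g'(x)
First, find g(0):
g(0) = 5 * 0 - 1 = -1
Next, f'(u) = 2u
And g'(x) = 5
So f'(g(0)) * g'(0)
= 2 * (-1) * 5
= -10

-10


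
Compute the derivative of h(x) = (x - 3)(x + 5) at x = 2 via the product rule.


Let u(x) = x - 3 and v(x) = x + 5
u'(x) = 1
v'(x) = 1
Product rule: h'(x) = u'(x)*v(x) + u(x)*v'(x)
= 1 * (x + 5) + (x - 3) * 1
At x = 2:
u(2) = 1 * 2 - 3 = -1
v(2) = 1 * 2 + 5 = 7
h'(2) = 1 * 7 + (-1) * 1
= 7 - 1
= 6

6


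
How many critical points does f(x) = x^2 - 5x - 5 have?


Find where f'(x) = 0:
f'(x) = 2x - 5
Set f'(x) = 0:
2x - 5 = 0
x = 5 / 2 = 5/2
This is a linear equation in x, so there is exactly one solution.
Number of critical points: 1

1


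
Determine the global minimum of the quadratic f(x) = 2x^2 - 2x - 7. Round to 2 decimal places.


For a quadratic f(x) = ax^2 + bx + c with a > 0, the minimum is at the vertex.
Vertex x-coordinate: x = -b/(2a)
x = -(-2) / (2 * 2)
x = 2/4 = 1/2
Substitute back to find the minimum value:
f(1/2) = 2 * (1/2)^2 - 2 * (1/2) - 7
= 1/2 - 1 - 7
= -15/2 = -7.50

-7.50


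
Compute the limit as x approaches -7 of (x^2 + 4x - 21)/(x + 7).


Direct substitution gives 0/0, so we factor the numerator.
Factor: (x^2 + 4x - 21) = (x + 7)(x - 3)
Cancel the common factor (x + 7):
(x^2 + 4x - 21)/(x + 7) = (x - 3)
Now substitute x = -7:
= (-7) - (3) = -10

-10


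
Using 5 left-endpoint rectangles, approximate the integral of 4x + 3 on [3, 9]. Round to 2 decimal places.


Left Riemann sum uses left endpoints of each subinterval.
Interval: [3, 9], n = 5
dx = (9 - 3) / 5 = 6/5
Left endpoints: [3, 21/5, 27/5, 33/5, 39/5]
f values: [15, 99/5, 123/5, 147/5, 171/5]
Sum = dx * (sum of f values)
= 6/5 * 123
= 738/5 = 147.60

147.60


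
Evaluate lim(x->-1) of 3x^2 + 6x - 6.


Since polynomials are continuous, we use direct substitution.
lim(x->-1) of 3x^2 + 6x - 6
= 3 * (-1)^2 + 6 * (-1) - 6
= 3 - 6 - 6
= -9

-9


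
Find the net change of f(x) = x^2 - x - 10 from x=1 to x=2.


Net change = f(b) - f(a)
f(x) = x^2 - x - 10
Compute f(2):
f(2) = 1 * 2^2 - 1 * 2 - 10
= 4 - 2 - 10
= -8
Compute f(1):
f(1) = 1 * 1^2 - 1 * 1 - 10
= 1 - 1 - 10
= -10
Net change = -8 - (-10) = 2

2


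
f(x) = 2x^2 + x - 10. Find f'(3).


Differentiate term by term using power and sum rules:
f(x) = 2x^2 + x - 10
f'(x) = 4x + 1
Substitute x = 3:
f'(3) = 4 * 3 + 1
= 12 + 1
= 13

13


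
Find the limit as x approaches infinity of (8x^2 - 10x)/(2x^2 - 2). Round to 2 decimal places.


For limits at infinity with equal-degree polynomials,
we compare leading coefficients.
Numerator leading term: 8x^2
Denominator leading term: 2x^2
Divide both by x^2:
lim = (8 - 10/x) / (2 - 2/x^2)
As x -> infinity, the 1/x and 1/x^2 terms vanish:
= 8/2 = 4 = 4.00

4.00


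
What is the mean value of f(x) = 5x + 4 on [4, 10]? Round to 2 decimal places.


Average value = 1/(b-a) * integral from a to b of f(x) dx
First compute the integral of 5x + 4:
F(x) = (5/2)x^2 + 4x
F(10) = 5/2 * 100 + 4 * 10 = 290
F(4) = 5/2 * 16 + 4 * 4 = 56
Integral = 290 - 56 = 234
Average = 234 / (10 - 4) = 234 / 6
= 39 = 39.00

39.00


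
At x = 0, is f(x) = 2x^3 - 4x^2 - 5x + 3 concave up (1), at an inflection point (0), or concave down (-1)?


Concavity is determined by the sign of f''(x).
f(x) = 2x^3 - 4x^2 - 5x + 3
f'(x) = 6x^2 - 8x - 5
f''(x) = 12x - 8
f''(0) = 12 * 0 - 8
= 0 - 8
= -8
Since f''(0) < 0, the function is concave down (-1)

-1


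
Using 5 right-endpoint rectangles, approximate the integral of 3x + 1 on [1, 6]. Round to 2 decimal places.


Right Riemann sum uses right endpoints of each subinterval.
Interval: [1, 6], n = 5
dx = (6 - 1) / 5 = 1
Right endpoints: [2, 3, 4, 5, 6]
f values: [7, 10, 13, 16, 19]
Sum = dx * (sum of f values)
= 1 * 65
= 65 = 65.00

65.00


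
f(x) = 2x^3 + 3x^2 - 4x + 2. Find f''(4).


First derivative:
f'(x) = 6x^2 + 6x - 4
Second derivative:
f''(x) = 12x + 6
Substitute x = 4:
f''(4) = 12 * 4 + 6
= 48 + 6
= 54

54


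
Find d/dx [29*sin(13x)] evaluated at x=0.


Apply the chain rule to differentiate 29*sin(13x):
d/dx [29*sin(13x)]
= 29 * cos(13x) * d/dx(13x)
= 29 * 13 * cos(13x)
= 377 * cos(13x)
Evaluate at x = 0:
= 377 * cos(0)
= 377 * 1
= 377

377


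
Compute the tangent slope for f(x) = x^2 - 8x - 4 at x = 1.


The slope of the tangent line equals f'(x) at the point.
f(x) = x^2 - 8x - 4
f'(x) = 2x - 8
At x = 1:
f'(1) = 2 * 1 - 8
= 2 - 8
= -6

-6


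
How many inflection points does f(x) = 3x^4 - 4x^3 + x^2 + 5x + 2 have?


Inflection points occur where f''(x) = 0 and concavity changes.
f(x) = 3x^4 - 4x^3 + x^2 + 5x + 2
f'(x) = 12x^3 - 12x^2 + 2x + 5
f''(x) = 36x^2 - 24x + 2
This is a quadratic in x. Use the discriminant to count real roots.
Discriminant = (-24)^2 - 4 * 36 * 2
= 576 - 288
= 288
Since discriminant > 0, f''(x) = 0 has 2 distinct real solutions.
A quadratic with two distinct real roots changes sign at each root, so concavity changes at both.
Number of inflection points: 2

2


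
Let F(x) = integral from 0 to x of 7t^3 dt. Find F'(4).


By the Fundamental Theorem of Calculus (Part 1):
If F(x) = integral from 0 to x of f(t) dt, then F'(x) = f(x)
Here f(t) = 7t^3
So F'(x) = 7x^3
Evaluate at x = 4:
F'(4) = 7 * 4^3
= 7 * 64
= 448

448


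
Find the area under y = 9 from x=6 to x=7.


The area under a constant function y = 9 is a rectangle.
Width = 7 - 6 = 1
Height = 9
Area = width * height
= 1 * 9
= 9

9


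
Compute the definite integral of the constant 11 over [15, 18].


The integral of a constant k over [a, b] equals k * (b - a).
integral from 15 to 18 of 11 dx
= 11 * (18 - 15)
= 11 * 3
= 33

33


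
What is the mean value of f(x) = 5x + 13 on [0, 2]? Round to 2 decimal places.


Average value = 1/(b-a) * integral from a to b of f(x) dx
First compute the integral of 5x + 13:
F(x) = (5/2)x^2 + 13x
F(2) = 5/2 * 4 + 13 * 2 = 36
F(0) = 5/2 * 0 + 13 * 0 = 0
Integral = 36 - 0 = 36
Average = 36 / (2 - 0) = 36 / 2
= 18 = 18.00

18.00


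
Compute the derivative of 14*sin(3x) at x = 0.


Apply the chain rule to differentiate 14*sin(3x):
d/dx [14*sin(3x)]
= 14 * cos(3x) * d/dx(3x)
= 14 * 3 * cos(3x)
= 42 * cos(3x)
Evaluate at x = 0:
= 42 * cos(0)
= 42 * 1
= 42

42


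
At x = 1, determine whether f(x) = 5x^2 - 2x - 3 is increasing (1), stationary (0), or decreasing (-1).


Compute f'(x) to determine behavior:
f'(x) = 10x - 2
f'(1) = 10 * 1 - 2
= 10 - 2
= 8
Since f'(1) > 0, the function is increasing (1)

1


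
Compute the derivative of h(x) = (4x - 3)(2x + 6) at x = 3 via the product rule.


Let u(x) = 4x - 3 and v(x) = 2x + 6
u'(x) = 4
v'(x) = 2
Product rule: h'(x) = u'(x)*v(x) + u(x)*v'(x)
= 4 * (2x + 6) + (4x - 3) * 2
At x = 3:
u(3) = 4 * 3 - 3 = 9
v(3) = 2 * 3 + 6 = 12
h'(3) = 4 * 12 + 9 * 2
= 48 + 18
= 66

66


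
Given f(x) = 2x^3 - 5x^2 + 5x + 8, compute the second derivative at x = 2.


First derivative:
f'(x) = 6x^2 - 10x + 5
Second derivative:
f''(x) = 12x - 10
Substitute x = 2:
f''(2) = 12 * 2 - 10
= 24 - 10
= 14

14


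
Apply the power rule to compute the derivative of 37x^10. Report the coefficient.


We apply the power rule: d/dx [ax^n] = a*n * x^(n-1)
d/dx [37x^10]
= 37 * 10 * x^(10-1)
= 370x^9
The coefficient is 370

370


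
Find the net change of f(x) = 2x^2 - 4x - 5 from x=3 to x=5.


Net change = f(b) - f(a)
f(x) = 2x^2 - 4x - 5
Compute f(5):
f(5) = 2 * 5^2 - 4 * 5 - 5
= 50 - 20 - 5
= 25
Compute f(3):
f(3) = 2 * 3^2 - 4 * 3 - 5
= 18 - 12 - 5
= 1
Net change = 25 - 1 = 24

24


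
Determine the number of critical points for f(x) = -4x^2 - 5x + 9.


Find where f'(x) = 0:
f'(x) = -8x - 5
Set f'(x) = 0:
-8x - 5 = 0
x = 5 / (-8) = -5/8
This is a linear equation in x, so there is exactly one solution.
Number of critical points: 1

1


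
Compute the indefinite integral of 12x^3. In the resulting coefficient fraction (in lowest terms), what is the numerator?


Apply the power rule for integration:
integral of ax^n dx = a/(n+1) * x^(n+1) + C
integral of 12x^3 dx
= 12/4 * x^4 + C
= 3 * x^4 + C
The coefficient in lowest terms is 3 = 3/1, so its numerator is 3

3


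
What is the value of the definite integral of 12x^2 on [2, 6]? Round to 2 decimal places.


Find the antiderivative of 12x^2:
F(x) = 12/3 * x^3
Apply the Fundamental Theorem of Calculus:
F(6) - F(2)
= 12/3 * 6^3 - 12/3 * 2^3
= 12/3 * (216 - 8)
= 12/3 * 208
= 832 = 832.00

832.00


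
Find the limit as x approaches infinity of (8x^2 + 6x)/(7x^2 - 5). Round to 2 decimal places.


For limits at infinity with equal-degree polynomials,
we compare leading coefficients.
Numerator leading term: 8x^2
Denominator leading term: 7x^2
Divide both by x^2:
lim = (8 + 6/x) / (7 - 5/x^2)
As x -> infinity, the 1/x and 1/x^2 terms vanish:
= 8/7 ≈ 1.14

1.14


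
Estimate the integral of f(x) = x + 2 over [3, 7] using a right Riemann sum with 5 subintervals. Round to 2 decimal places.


Right Riemann sum uses right endpoints of each subinterval.
Interval: [3, 7], n = 5
dx = (7 - 3) / 5 = 4/5
Right endpoints: [19/5, 23/5, 27/5, 31/5, 7]
f values: [29/5, 33/5, 37/5, 41/5, 9]
Sum = dx * (sum of f values)
= 4/5 * 37
= 148/5 = 29.60

29.60


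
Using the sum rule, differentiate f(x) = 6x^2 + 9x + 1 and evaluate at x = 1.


Differentiate term by term using power and sum rules:
f(x) = 6x^2 + 9x + 1
f'(x) = 12x + 9
Substitute x = 1:
f'(1) = 12 * 1 + 9
= 12 + 9
= 21

21


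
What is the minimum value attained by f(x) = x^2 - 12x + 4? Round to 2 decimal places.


For a quadratic f(x) = ax^2 + bx + c with a > 0, the minimum is at the vertex.
Vertex x-coordinate: x = -b/(2a)
x = -(-12) / (2 * 1)
x = 12/2 = 6
Substitute back to find the minimum value:
f(6) = 1 * 6^2 - 12 * 6 + 4
= 36 - 72 + 4
= -32 = -32.00

-32.00


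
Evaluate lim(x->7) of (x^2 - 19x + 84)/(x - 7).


Direct substitution gives 0/0, so we factor the numerator.
Factor: (x^2 - 19x + 84) = (x - 7)(x - 12)
Cancel the common factor (x - 7):
(x^2 - 19x + 84)/(x - 7) = (x - 12)
Now substitute x = 7:
= (7) - (12) = -5

-5


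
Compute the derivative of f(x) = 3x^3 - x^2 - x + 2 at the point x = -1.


Differentiate f(x) = 3x^3 - x^2 - x + 2 term by term:
f'(x) = 9x^2 - 2x - 1
Substitute x = -1:
f'(-1) = 9 * (-1)^2 - 2 * (-1) - 1
= 9 + 2 - 1
= 10

10


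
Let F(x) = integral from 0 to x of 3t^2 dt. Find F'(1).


By the Fundamental Theorem of Calculus (Part 1):
If F(x) = integral from 0 to x of f(t) dt, then F'(x) = f(x)
Here f(t) = 3t^2
So F'(x) = 3x^2
Evaluate at x = 1:
F'(1) = 3 * 1^2
= 3 * 1
= 3

3


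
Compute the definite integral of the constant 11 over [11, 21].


The integral of a constant k over [a, b] equals k * (b - a).
integral from 11 to 21 of 11 dx
= 11 * (21 - 11)
= 11 * 10
= 110

110


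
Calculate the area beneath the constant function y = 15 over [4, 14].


The area under a constant function y = 15 is a rectangle.
Width = 14 - 4 = 10
Height = 15
Area = width * height
= 10 * 15
= 150

150


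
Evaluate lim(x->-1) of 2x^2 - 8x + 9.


Since polynomials are continuous, we use direct substitution.
lim(x->-1) of 2x^2 - 8x + 9
= 2 * (-1)^2 - 8 * (-1) + 9
= 2 + 8 + 9
= 19

19


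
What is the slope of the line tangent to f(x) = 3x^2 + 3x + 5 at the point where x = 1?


The slope of the tangent line equals f'(x) at the point.
f(x) = 3x^2 + 3x + 5
f'(x) = 6x + 3
At x = 1:
f'(1) = 6 * 1 + 3
= 6 + 3
= 9

9


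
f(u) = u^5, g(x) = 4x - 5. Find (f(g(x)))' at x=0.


Using the chain rule: (f(g(x)))' = f'(g(x)) * g'(x)
First, find g(0):
g(0) = 4 * 0 - 5 = -5
Next, f'(u) = 5u^4
And g'(x) = 4
So f'(g(0)) * g'(0)
= 5 * (-5)^4 * 4
= 5 * 625 * 4
= 12500

12500


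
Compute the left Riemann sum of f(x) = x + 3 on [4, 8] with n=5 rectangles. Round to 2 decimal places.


Left Riemann sum uses left endpoints of each subinterval.
Interval: [4, 8], n = 5
dx = (8 - 4) / 5 = 4/5
Left endpoints: [4, 24/5, 28/5, 32/5, 36/5]
f values: [7, 39/5, 43/5, 47/5, 51/5]
Sum = dx * (sum of f values)
= 4/5 * 43
= 172/5 = 34.40

34.40


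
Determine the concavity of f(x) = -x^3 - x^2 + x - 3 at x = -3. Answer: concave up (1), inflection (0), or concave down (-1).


Concavity is determined by the sign of f''(x).
f(x) = -x^3 - x^2 + x - 3
f'(x) = -3x^2 - 2x + 1
f''(x) = -6x - 2
f''(-3) = -6 * (-3) - 2
= 18 - 2
= 16
Since f''(-3) > 0, the function is concave up (1)

1


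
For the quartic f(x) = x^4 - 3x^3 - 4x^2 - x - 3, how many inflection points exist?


Inflection points occur where f''(x) = 0 and concavity changes.
f(x) = x^4 - 3x^3 - 4x^2 - x - 3
f'(x) = 4x^3 - 9x^2 - 8x - 1
f''(x) = 12x^2 - 18x - 8
This is a quadratic in x. Use the discriminant to count real roots.
Discriminant = (-18)^2 - 4 * 12 * (-8)
= 324 - (-384)
= 708
Since discriminant > 0, f''(x) = 0 has 2 distinct real solutions.
A quadratic with two distinct real roots changes sign at each root, so concavity changes at both.
Number of inflection points: 2

2


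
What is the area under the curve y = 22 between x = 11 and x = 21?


The area under a constant function y = 22 is a rectangle.
Width = 21 - 11 = 10
Height = 22
Area = width * height
= 10 * 22
= 220

220


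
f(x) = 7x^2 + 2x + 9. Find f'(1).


Differentiate term by term using power and sum rules:
f(x) = 7x^2 + 2x + 9
f'(x) = 14x + 2
Substitute x = 1:
f'(1) = 14 * 1 + 2
= 14 + 2
= 16

16


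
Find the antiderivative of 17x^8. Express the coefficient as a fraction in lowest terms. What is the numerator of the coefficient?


Apply the power rule for integration:
integral of ax^n dx = a/(n+1) * x^(n+1) + C
integral of 17x^8 dx
= 17/9 * x^9 + C
The coefficient in lowest terms is 17/9, and its numerator is 17

17


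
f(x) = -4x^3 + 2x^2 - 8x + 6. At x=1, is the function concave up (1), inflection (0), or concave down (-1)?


Concavity is determined by the sign of f''(x).
f(x) = -4x^3 + 2x^2 - 8x + 6
f'(x) = -12x^2 + 4x - 8
f''(x) = -24x + 4
f''(1) = -24 * 1 + 4
= -24 + 4
= -20
Since f''(1) < 0, the function is concave down (-1)

-1


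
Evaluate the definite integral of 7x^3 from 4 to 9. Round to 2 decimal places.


Find the antiderivative of 7x^3:
F(x) = 7/4 * x^4
Apply the Fundamental Theorem of Calculus:
F(9) - F(4)
= 7/4 * 9^4 - 7/4 * 4^4
= 7/4 * (6561 - 256)
= 7/4 * 6305
= 44135/4 = 11033.75

11033.75


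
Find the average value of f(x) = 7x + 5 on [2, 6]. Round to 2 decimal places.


Average value = 1/(b-a) * integral from a to b of f(x) dx
First compute the integral of 7x + 5:
F(x) = (7/2)x^2 + 5x
F(6) = 7/2 * 36 + 5 * 6 = 156
F(2) = 7/2 * 4 + 5 * 2 = 24
Integral = 156 - 24 = 132
Average = 132 / (6 - 2) = 132 / 4
= 33 = 33.00

33.00


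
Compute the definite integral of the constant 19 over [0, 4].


The integral of a constant k over [a, b] equals k * (b - a).
integral from 0 to 4 of 19 dx
= 19 * (4 - 0)
= 19 * 4
= 76

76


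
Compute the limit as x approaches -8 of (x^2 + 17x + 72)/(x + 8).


Direct substitution gives 0/0, so we factor the numerator.
Factor: (x^2 + 17x + 72) = (x + 8)(x + 9)
Cancel the common factor (x + 8):
(x^2 + 17x + 72)/(x + 8) = (x + 9)
Now substitute x = -8:
= (-8) - (-9) = 1

1


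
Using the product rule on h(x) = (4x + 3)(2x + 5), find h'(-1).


Let u(x) = 4x + 3 and v(x) = 2x + 5
u'(x) = 4
v'(x) = 2
Product rule: h'(x) = u'(x)*v(x) + u(x)*v'(x)
= 4 * (2x + 5) + (4x + 3) * 2
At x = -1:
u(-1) = 4 * (-1) + 3 = -1
v(-1) = 2 * (-1) + 5 = 3
h'(-1) = 4 * 3 + (-1) * 2
= 12 - 2
= 10

10


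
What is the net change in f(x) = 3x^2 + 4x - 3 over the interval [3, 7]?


Net change = f(b) - f(a)
f(x) = 3x^2 + 4x - 3
Compute f(7):
f(7) = 3 * 7^2 + 4 * 7 - 3
= 147 + 28 - 3
= 172
Compute f(3):
f(3) = 3 * 3^2 + 4 * 3 - 3
= 27 + 12 - 3
= 36
Net change = 172 - 36 = 136

136


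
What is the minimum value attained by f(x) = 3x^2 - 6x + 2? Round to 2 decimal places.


For a quadratic f(x) = ax^2 + bx + c with a > 0, the minimum is at the vertex.
Vertex x-coordinate: x = -b/(2a)
x = -(-6) / (2 * 3)
x = 6/6 = 1
Substitute back to find the minimum value:
f(1) = 3 * 1^2 - 6 * 1 + 2
= 3 - 6 + 2
= -1 = -1.00

-1.00


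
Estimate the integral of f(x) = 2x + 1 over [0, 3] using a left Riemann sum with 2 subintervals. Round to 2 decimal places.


Left Riemann sum uses left endpoints of each subinterval.
Interval: [0, 3], n = 2
dx = (3 - 0) / 2 = 3/2
Left endpoints: [0, 3/2]
f values: [1, 4]
Sum = dx * (sum of f values)
= 3/2 * 5
= 15/2 = 7.50

7.50


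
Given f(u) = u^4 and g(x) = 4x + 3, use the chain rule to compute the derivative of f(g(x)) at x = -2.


Using the chain rule: (f(g(x)))' = f'(g(x)) * g'(x)
First, find g(-2):
g(-2) = 4 * (-2) + 3 = -5
Next, f'(u) = 4u^3
And g'(x) = 4
So f'(g(-2)) * g'(-2)
= 4 * (-5)^3 * 4
= 4 * (-125) * 4
= -2000

-2000


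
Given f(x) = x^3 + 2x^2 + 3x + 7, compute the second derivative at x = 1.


First derivative:
f'(x) = 3x^2 + 4x + 3
Second derivative:
f''(x) = 6x + 4
Substitute x = 1:
f''(1) = 6 * 1 + 4
= 6 + 4
= 10

10


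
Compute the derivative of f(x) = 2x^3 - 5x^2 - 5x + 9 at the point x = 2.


Differentiate f(x) = 2x^3 - 5x^2 - 5x + 9 term by term:
f'(x) = 6x^2 - 10x - 5
Substitute x = 2:
f'(2) = 6 * 2^2 - 10 * 2 - 5
= 24 - 20 - 5
= -1

-1


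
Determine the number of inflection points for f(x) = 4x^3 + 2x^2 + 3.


Inflection points occur where f''(x) = 0 and concavity changes.
f(x) = 4x^3 + 2x^2 + 3
f'(x) = 12x^2 + 4x
f''(x) = 24x + 4
Set f''(x) = 0:
24x + 4 = 0
x = -4 / 24 = -1/6
Since f''(x) is linear (degree 1), it changes sign at this point.
Therefore there is exactly 1 inflection point.

1


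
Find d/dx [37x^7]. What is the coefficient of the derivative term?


We apply the power rule: d/dx [ax^n] = a*n * x^(n-1)
d/dx [37x^7]
= 37 * 7 * x^(7-1)
= 259x^6
The coefficient is 259

259


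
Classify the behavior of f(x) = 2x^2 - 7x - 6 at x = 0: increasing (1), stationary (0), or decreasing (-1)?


Compute f'(x) to determine behavior:
f'(x) = 4x - 7
f'(0) = 4 * 0 - 7
= 0 - 7
= -7
Since f'(0) < 0, the function is decreasing (-1)

-1


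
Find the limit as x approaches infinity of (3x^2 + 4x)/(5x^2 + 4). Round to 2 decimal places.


For limits at infinity with equal-degree polynomials,
we compare leading coefficients.
Numerator leading term: 3x^2
Denominator leading term: 5x^2
Divide both by x^2:
lim = (3 + 4/x) / (5 + 4/x^2)
As x -> infinity, the 1/x and 1/x^2 terms vanish:
= 3/5 = 0.60

0.60


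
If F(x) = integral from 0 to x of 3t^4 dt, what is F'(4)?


By the Fundamental Theorem of Calculus (Part 1):
If F(x) = integral from 0 to x of f(t) dt, then F'(x) = f(x)
Here f(t) = 3t^4
So F'(x) = 3x^4
Evaluate at x = 4:
F'(4) = 3 * 4^4
= 3 * 256
= 768

768


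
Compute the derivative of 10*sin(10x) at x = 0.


Apply the chain rule to differentiate 10*sin(10x):
d/dx [10*sin(10x)]
= 10 * cos(10x) * d/dx(10x)
= 10 * 10 * cos(10x)
= 100 * cos(10x)
Evaluate at x = 0:
= 100 * cos(0)
= 100 * 1
= 100

100


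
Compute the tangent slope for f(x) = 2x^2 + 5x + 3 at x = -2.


The slope of the tangent line equals f'(x) at the point.
f(x) = 2x^2 + 5x + 3
f'(x) = 4x + 5
At x = -2:
f'(-2) = 4 * (-2) + 5
= -8 + 5
= -3

-3


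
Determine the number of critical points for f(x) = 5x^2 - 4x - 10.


Find where f'(x) = 0:
f'(x) = 10x - 4
Set f'(x) = 0:
10x - 4 = 0
x = 4 / 10 = 2/5
This is a linear equation in x, so there is exactly one solution.
Number of critical points: 1

1


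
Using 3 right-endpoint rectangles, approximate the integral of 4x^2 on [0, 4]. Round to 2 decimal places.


Right Riemann sum uses right endpoints of each subinterval.
Interval: [0, 4], n = 3
dx = (4 - 0) / 3 = 4/3
Right endpoints: [4/3, 8/3, 4]
f values: [64/9, 256/9, 64]
Sum = dx * (sum of f values)
= 4/3 * 896/9
= 3584/27 ≈ 132.74

132.74


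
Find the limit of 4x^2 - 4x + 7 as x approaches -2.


Since polynomials are continuous, we use direct substitution.
lim(x->-2) of 4x^2 - 4x + 7
= 4 * (-2)^2 - 4 * (-2) + 7
= 16 + 8 + 7
= 31

31


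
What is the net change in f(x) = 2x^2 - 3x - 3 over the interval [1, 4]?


Net change = f(b) - f(a)
f(x) = 2x^2 - 3x - 3
Compute f(4):
f(4) = 2 * 4^2 - 3 * 4 - 3
= 32 - 12 - 3
= 17
Compute f(1):
f(1) = 2 * 1^2 - 3 * 1 - 3
= 2 - 3 - 3
= -4
Net change = 17 - (-4) = 21

21


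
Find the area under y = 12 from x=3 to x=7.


The area under a constant function y = 12 is a rectangle.
Width = 7 - 3 = 4
Height = 12
Area = width * height
= 4 * 12
= 48

48


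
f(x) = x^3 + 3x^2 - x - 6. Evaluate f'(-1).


Differentiate f(x) = x^3 + 3x^2 - x - 6 term by term:
f'(x) = 3x^2 + 6x - 1
Substitute x = -1:
f'(-1) = 3 * (-1)^2 + 6 * (-1) - 1
= 3 - 6 - 1
= -4

-4


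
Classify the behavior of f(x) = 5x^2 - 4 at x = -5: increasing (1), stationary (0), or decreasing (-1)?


Compute f'(x) to determine behavior:
f'(x) = 10x
f'(-5) = 10 * (-5) + 0
= -50 + 0
= -50
Since f'(-5) < 0, the function is decreasing (-1)

-1


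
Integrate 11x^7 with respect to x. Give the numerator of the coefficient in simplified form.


Apply the power rule for integration:
integral of ax^n dx = a/(n+1) * x^(n+1) + C
integral of 11x^7 dx
= 11/8 * x^8 + C
The coefficient in lowest terms is 11/8, and its numerator is 11

11


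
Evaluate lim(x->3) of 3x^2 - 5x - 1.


Since polynomials are continuous, we use direct substitution.
lim(x->3) of 3x^2 - 5x - 1
= 3 * 3^2 - 5 * 3 - 1
= 27 - 15 - 1
= 11

11


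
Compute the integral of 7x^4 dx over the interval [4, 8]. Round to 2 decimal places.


Find the antiderivative of 7x^4:
F(x) = 7/5 * x^5
Apply the Fundamental Theorem of Calculus:
F(8) - F(4)
= 7/5 * 8^5 - 7/5 * 4^5
= 7/5 * (32768 - 1024)
= 7/5 * 31744
= 222208/5 = 44441.60

44441.60
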